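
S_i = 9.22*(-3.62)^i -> [9.22, -33.38, 120.82, -437.38, 1583.31]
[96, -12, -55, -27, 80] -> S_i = Random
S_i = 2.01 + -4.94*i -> [2.01, -2.93, -7.87, -12.81, -17.75]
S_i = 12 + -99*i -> [12, -87, -186, -285, -384]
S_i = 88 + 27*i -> [88, 115, 142, 169, 196]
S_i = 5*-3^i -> [5, -15, 45, -135, 405]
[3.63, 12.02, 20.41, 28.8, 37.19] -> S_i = 3.63 + 8.39*i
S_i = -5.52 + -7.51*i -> [-5.52, -13.03, -20.54, -28.05, -35.56]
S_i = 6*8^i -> [6, 48, 384, 3072, 24576]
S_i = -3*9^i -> [-3, -27, -243, -2187, -19683]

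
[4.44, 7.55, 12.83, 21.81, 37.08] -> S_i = 4.44*1.70^i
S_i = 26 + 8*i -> [26, 34, 42, 50, 58]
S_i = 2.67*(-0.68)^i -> [2.67, -1.82, 1.23, -0.84, 0.57]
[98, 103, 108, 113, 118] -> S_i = 98 + 5*i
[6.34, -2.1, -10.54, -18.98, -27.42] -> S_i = 6.34 + -8.44*i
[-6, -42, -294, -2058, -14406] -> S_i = -6*7^i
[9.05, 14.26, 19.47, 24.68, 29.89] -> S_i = 9.05 + 5.21*i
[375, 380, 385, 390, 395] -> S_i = 375 + 5*i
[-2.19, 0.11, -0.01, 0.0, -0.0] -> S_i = -2.19*(-0.05)^i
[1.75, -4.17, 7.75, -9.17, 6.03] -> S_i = Random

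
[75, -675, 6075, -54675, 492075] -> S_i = 75*-9^i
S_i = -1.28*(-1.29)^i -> [-1.28, 1.65, -2.13, 2.75, -3.54]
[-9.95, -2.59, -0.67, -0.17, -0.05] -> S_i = -9.95*0.26^i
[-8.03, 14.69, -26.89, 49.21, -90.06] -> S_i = -8.03*(-1.83)^i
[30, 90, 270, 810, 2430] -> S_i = 30*3^i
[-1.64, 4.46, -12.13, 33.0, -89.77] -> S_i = -1.64*(-2.72)^i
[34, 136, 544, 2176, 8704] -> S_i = 34*4^i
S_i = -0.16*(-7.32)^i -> [-0.16, 1.17, -8.57, 62.76, -459.37]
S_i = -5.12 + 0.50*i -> [-5.12, -4.62, -4.12, -3.62, -3.12]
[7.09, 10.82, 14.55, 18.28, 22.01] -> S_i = 7.09 + 3.73*i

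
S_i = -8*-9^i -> [-8, 72, -648, 5832, -52488]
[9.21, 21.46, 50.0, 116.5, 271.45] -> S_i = 9.21*2.33^i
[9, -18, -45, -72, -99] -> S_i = 9 + -27*i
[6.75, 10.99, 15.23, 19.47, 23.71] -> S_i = 6.75 + 4.24*i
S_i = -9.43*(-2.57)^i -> [-9.43, 24.24, -62.28, 160.07, -411.38]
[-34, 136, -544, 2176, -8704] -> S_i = -34*-4^i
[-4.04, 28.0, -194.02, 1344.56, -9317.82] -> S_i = -4.04*(-6.93)^i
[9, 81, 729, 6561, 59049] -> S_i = 9*9^i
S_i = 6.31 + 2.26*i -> [6.31, 8.57, 10.83, 13.09, 15.35]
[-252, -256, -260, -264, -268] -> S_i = -252 + -4*i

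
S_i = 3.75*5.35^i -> [3.75, 20.06, 107.33, 574.24, 3072.18]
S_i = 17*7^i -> [17, 119, 833, 5831, 40817]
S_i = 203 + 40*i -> [203, 243, 283, 323, 363]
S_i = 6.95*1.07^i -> [6.95, 7.44, 7.96, 8.51, 9.11]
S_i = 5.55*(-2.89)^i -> [5.55, -16.04, 46.35, -133.96, 387.15]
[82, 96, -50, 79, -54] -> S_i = Random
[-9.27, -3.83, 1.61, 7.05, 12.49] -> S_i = -9.27 + 5.44*i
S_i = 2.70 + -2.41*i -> [2.7, 0.29, -2.12, -4.53, -6.94]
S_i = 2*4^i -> [2, 8, 32, 128, 512]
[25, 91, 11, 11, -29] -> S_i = Random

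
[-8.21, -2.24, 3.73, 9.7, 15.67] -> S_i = -8.21 + 5.97*i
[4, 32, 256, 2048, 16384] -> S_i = 4*8^i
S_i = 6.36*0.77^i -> [6.36, 4.9, 3.77, 2.9, 2.24]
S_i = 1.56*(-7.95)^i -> [1.56, -12.4, 98.6, -783.84, 6231.51]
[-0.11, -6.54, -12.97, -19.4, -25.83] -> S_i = -0.11 + -6.43*i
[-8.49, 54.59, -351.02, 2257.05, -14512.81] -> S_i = -8.49*(-6.43)^i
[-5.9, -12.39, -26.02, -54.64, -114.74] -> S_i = -5.90*2.10^i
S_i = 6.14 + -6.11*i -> [6.14, 0.03, -6.08, -12.19, -18.3]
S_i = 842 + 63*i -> [842, 905, 968, 1031, 1094]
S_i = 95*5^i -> [95, 475, 2375, 11875, 59375]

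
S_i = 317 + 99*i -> [317, 416, 515, 614, 713]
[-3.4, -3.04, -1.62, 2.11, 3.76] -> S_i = Random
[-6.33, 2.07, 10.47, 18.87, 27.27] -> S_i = -6.33 + 8.40*i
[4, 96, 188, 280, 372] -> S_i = 4 + 92*i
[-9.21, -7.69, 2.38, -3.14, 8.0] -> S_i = Random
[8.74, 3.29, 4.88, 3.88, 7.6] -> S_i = Random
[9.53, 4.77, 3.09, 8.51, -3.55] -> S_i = Random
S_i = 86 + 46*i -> [86, 132, 178, 224, 270]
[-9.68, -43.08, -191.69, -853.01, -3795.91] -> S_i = -9.68*4.45^i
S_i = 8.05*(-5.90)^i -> [8.05, -47.5, 280.22, -1653.3, 9754.48]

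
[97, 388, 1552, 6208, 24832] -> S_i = 97*4^i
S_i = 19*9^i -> [19, 171, 1539, 13851, 124659]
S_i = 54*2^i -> [54, 108, 216, 432, 864]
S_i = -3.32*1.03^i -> [-3.32, -3.42, -3.52, -3.63, -3.74]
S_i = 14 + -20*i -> [14, -6, -26, -46, -66]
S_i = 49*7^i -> [49, 343, 2401, 16807, 117649]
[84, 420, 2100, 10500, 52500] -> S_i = 84*5^i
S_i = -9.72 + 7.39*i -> [-9.72, -2.33, 5.06, 12.45, 19.84]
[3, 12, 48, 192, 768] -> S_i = 3*4^i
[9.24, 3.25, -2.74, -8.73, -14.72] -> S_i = 9.24 + -5.99*i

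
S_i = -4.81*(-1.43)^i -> [-4.81, 6.88, -9.84, 14.07, -20.11]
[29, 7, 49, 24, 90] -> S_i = Random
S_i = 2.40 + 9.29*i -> [2.4, 11.69, 20.98, 30.27, 39.56]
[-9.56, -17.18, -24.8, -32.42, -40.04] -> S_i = -9.56 + -7.62*i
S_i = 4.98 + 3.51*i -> [4.98, 8.49, 12.0, 15.51, 19.02]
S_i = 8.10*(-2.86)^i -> [8.1, -23.17, 66.25, -189.49, 541.94]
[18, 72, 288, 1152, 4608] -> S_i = 18*4^i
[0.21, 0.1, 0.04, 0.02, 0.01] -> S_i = 0.21*0.46^i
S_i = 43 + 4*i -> [43, 47, 51, 55, 59]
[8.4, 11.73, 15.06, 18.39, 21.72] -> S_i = 8.40 + 3.33*i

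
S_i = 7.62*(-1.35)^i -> [7.62, -10.29, 13.89, -18.75, 25.31]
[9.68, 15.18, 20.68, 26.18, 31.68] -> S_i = 9.68 + 5.50*i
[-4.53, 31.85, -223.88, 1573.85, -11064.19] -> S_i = -4.53*(-7.03)^i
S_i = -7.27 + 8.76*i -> [-7.27, 1.49, 10.25, 19.01, 27.77]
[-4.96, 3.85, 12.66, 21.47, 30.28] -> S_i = -4.96 + 8.81*i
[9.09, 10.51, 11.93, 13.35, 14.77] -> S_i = 9.09 + 1.42*i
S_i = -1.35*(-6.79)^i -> [-1.35, 9.17, -62.24, 422.61, -2869.54]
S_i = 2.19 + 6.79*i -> [2.19, 8.98, 15.77, 22.56, 29.35]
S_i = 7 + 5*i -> [7, 12, 17, 22, 27]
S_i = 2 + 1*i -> [2, 3, 4, 5, 6]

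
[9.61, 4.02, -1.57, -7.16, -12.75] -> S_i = 9.61 + -5.59*i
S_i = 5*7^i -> [5, 35, 245, 1715, 12005]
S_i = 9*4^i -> [9, 36, 144, 576, 2304]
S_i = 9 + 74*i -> [9, 83, 157, 231, 305]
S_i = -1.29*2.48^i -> [-1.29, -3.2, -7.93, -19.68, -48.8]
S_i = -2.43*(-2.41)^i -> [-2.43, 5.86, -14.11, 34.01, -81.97]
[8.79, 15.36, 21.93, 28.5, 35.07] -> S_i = 8.79 + 6.57*i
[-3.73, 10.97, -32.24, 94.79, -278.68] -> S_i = -3.73*(-2.94)^i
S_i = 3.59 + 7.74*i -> [3.59, 11.33, 19.07, 26.81, 34.55]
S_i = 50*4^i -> [50, 200, 800, 3200, 12800]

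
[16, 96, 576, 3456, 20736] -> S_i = 16*6^i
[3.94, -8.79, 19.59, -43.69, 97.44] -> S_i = 3.94*(-2.23)^i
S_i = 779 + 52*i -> [779, 831, 883, 935, 987]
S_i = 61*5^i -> [61, 305, 1525, 7625, 38125]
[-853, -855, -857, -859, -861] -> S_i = -853 + -2*i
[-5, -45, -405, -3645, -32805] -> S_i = -5*9^i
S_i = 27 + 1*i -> [27, 28, 29, 30, 31]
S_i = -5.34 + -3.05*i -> [-5.34, -8.39, -11.44, -14.49, -17.54]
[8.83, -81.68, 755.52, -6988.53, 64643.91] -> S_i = 8.83*(-9.25)^i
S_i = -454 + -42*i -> [-454, -496, -538, -580, -622]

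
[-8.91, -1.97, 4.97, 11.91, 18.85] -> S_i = -8.91 + 6.94*i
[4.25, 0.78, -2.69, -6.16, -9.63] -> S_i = 4.25 + -3.47*i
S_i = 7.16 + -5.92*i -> [7.16, 1.24, -4.68, -10.6, -16.52]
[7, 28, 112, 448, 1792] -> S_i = 7*4^i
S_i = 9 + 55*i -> [9, 64, 119, 174, 229]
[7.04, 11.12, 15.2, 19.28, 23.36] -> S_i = 7.04 + 4.08*i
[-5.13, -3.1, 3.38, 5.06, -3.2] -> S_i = Random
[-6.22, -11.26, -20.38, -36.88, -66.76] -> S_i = -6.22*1.81^i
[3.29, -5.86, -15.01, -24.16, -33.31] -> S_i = 3.29 + -9.15*i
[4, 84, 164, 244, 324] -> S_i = 4 + 80*i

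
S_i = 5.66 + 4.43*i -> [5.66, 10.09, 14.52, 18.95, 23.38]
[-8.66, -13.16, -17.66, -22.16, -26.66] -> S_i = -8.66 + -4.50*i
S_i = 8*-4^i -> [8, -32, 128, -512, 2048]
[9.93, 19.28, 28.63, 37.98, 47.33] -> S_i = 9.93 + 9.35*i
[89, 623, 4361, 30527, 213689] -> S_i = 89*7^i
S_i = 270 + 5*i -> [270, 275, 280, 285, 290]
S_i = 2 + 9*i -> [2, 11, 20, 29, 38]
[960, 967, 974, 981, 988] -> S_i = 960 + 7*i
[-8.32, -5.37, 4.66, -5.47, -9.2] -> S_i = Random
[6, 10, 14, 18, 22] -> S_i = 6 + 4*i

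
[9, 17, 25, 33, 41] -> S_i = 9 + 8*i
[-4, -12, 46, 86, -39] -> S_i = Random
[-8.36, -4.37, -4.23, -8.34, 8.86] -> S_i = Random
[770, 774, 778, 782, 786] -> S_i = 770 + 4*i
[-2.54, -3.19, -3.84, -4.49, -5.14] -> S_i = -2.54 + -0.65*i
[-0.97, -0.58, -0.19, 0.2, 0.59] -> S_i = -0.97 + 0.39*i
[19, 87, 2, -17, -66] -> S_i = Random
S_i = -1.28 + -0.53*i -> [-1.28, -1.81, -2.34, -2.87, -3.4]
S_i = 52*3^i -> [52, 156, 468, 1404, 4212]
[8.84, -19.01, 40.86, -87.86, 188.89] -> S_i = 8.84*(-2.15)^i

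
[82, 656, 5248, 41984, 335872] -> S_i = 82*8^i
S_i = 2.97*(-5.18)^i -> [2.97, -15.38, 79.69, -412.81, 2138.33]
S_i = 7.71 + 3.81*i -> [7.71, 11.52, 15.33, 19.14, 22.95]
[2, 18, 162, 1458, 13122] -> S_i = 2*9^i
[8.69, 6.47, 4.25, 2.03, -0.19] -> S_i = 8.69 + -2.22*i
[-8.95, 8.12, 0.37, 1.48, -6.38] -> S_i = Random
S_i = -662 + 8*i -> [-662, -654, -646, -638, -630]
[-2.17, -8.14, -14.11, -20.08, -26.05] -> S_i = -2.17 + -5.97*i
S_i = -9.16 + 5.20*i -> [-9.16, -3.96, 1.24, 6.44, 11.64]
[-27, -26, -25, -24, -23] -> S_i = -27 + 1*i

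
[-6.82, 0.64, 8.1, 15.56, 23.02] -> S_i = -6.82 + 7.46*i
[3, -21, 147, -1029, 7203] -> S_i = 3*-7^i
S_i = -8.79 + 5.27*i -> [-8.79, -3.52, 1.75, 7.02, 12.29]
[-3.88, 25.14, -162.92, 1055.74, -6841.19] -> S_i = -3.88*(-6.48)^i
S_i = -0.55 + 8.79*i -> [-0.55, 8.24, 17.03, 25.82, 34.61]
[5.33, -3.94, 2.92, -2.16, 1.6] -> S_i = 5.33*(-0.74)^i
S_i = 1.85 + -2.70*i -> [1.85, -0.85, -3.55, -6.25, -8.95]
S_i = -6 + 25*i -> [-6, 19, 44, 69, 94]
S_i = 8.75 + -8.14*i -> [8.75, 0.61, -7.53, -15.67, -23.81]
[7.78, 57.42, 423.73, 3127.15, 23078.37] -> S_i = 7.78*7.38^i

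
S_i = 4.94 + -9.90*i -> [4.94, -4.96, -14.86, -24.76, -34.66]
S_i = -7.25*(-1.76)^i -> [-7.25, 12.76, -22.46, 39.53, -69.56]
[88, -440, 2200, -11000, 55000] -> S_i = 88*-5^i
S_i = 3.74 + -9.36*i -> [3.74, -5.62, -14.98, -24.34, -33.7]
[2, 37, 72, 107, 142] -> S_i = 2 + 35*i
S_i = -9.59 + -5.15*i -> [-9.59, -14.74, -19.89, -25.04, -30.19]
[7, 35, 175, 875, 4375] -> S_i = 7*5^i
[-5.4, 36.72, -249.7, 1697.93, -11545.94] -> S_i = -5.40*(-6.80)^i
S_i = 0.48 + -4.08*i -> [0.48, -3.6, -7.68, -11.76, -15.84]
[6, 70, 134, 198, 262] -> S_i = 6 + 64*i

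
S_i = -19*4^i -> [-19, -76, -304, -1216, -4864]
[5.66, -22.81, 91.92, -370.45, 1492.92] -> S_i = 5.66*(-4.03)^i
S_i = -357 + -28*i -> [-357, -385, -413, -441, -469]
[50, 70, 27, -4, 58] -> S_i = Random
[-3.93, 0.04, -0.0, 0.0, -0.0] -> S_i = -3.93*(-0.01)^i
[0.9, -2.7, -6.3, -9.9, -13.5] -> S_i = 0.90 + -3.60*i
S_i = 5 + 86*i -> [5, 91, 177, 263, 349]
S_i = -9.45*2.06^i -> [-9.45, -19.47, -40.1, -82.61, -170.18]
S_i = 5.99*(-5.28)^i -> [5.99, -31.63, 166.99, -881.72, 4655.46]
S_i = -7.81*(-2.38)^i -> [-7.81, 18.59, -44.24, 105.29, -250.59]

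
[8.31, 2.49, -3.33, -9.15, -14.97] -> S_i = 8.31 + -5.82*i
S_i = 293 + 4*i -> [293, 297, 301, 305, 309]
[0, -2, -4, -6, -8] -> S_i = 0 + -2*i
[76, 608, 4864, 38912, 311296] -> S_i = 76*8^i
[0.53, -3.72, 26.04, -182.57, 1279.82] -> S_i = 0.53*(-7.01)^i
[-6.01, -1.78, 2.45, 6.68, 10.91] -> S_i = -6.01 + 4.23*i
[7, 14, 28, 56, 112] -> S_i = 7*2^i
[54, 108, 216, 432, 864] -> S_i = 54*2^i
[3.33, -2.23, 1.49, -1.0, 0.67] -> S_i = 3.33*(-0.67)^i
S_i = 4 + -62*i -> [4, -58, -120, -182, -244]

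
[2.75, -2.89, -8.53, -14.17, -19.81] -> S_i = 2.75 + -5.64*i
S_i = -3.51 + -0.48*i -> [-3.51, -3.99, -4.47, -4.95, -5.43]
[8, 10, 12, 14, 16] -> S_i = 8 + 2*i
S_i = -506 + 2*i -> [-506, -504, -502, -500, -498]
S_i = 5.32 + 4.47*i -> [5.32, 9.79, 14.26, 18.73, 23.2]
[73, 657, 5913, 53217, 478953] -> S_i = 73*9^i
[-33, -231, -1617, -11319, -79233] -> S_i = -33*7^i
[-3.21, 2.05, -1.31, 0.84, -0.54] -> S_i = -3.21*(-0.64)^i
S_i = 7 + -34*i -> [7, -27, -61, -95, -129]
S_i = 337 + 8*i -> [337, 345, 353, 361, 369]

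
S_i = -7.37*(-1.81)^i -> [-7.37, 13.34, -24.14, 43.7, -79.1]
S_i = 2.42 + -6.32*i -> [2.42, -3.9, -10.22, -16.54, -22.86]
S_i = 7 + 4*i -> [7, 11, 15, 19, 23]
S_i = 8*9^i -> [8, 72, 648, 5832, 52488]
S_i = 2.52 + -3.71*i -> [2.52, -1.19, -4.9, -8.61, -12.32]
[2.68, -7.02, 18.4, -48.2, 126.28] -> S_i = 2.68*(-2.62)^i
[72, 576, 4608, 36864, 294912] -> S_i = 72*8^i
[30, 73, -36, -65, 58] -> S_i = Random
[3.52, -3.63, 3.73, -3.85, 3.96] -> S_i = 3.52*(-1.03)^i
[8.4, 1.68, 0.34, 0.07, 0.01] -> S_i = 8.40*0.20^i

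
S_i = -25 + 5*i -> [-25, -20, -15, -10, -5]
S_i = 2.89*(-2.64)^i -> [2.89, -7.63, 20.14, -53.18, 140.38]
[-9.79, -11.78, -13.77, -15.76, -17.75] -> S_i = -9.79 + -1.99*i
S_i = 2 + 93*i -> [2, 95, 188, 281, 374]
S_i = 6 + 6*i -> [6, 12, 18, 24, 30]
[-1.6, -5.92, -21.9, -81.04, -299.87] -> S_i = -1.60*3.70^i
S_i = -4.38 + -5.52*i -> [-4.38, -9.9, -15.42, -20.94, -26.46]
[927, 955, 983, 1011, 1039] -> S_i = 927 + 28*i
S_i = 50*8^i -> [50, 400, 3200, 25600, 204800]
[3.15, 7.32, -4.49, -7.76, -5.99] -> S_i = Random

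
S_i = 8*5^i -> [8, 40, 200, 1000, 5000]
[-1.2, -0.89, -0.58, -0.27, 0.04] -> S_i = -1.20 + 0.31*i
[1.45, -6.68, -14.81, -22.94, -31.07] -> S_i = 1.45 + -8.13*i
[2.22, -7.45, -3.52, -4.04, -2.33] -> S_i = Random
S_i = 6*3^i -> [6, 18, 54, 162, 486]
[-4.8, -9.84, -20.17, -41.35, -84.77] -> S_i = -4.80*2.05^i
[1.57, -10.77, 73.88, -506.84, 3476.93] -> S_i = 1.57*(-6.86)^i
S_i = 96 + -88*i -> [96, 8, -80, -168, -256]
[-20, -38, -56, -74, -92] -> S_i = -20 + -18*i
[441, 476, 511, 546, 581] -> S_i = 441 + 35*i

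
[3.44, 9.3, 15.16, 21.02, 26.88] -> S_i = 3.44 + 5.86*i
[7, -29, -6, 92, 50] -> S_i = Random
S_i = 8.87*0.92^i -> [8.87, 8.16, 7.51, 6.91, 6.35]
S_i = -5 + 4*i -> [-5, -1, 3, 7, 11]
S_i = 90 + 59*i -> [90, 149, 208, 267, 326]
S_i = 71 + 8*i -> [71, 79, 87, 95, 103]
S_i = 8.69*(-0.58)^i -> [8.69, -5.04, 2.92, -1.7, 0.98]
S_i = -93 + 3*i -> [-93, -90, -87, -84, -81]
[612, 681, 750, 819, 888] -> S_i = 612 + 69*i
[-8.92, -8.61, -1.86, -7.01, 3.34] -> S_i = Random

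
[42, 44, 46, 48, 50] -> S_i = 42 + 2*i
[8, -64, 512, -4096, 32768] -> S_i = 8*-8^i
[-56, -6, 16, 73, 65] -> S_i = Random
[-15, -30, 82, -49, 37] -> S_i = Random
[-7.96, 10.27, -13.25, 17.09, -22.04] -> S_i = -7.96*(-1.29)^i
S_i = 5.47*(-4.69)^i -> [5.47, -25.65, 120.32, -564.29, 2646.54]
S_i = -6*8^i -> [-6, -48, -384, -3072, -24576]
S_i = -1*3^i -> [-1, -3, -9, -27, -81]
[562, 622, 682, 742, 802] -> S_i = 562 + 60*i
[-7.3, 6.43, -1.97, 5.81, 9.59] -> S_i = Random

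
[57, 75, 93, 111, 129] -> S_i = 57 + 18*i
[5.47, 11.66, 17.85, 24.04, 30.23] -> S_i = 5.47 + 6.19*i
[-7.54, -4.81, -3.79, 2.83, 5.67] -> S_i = Random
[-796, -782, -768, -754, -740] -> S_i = -796 + 14*i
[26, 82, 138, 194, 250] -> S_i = 26 + 56*i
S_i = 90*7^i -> [90, 630, 4410, 30870, 216090]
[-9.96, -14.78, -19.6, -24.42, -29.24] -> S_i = -9.96 + -4.82*i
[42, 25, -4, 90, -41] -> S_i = Random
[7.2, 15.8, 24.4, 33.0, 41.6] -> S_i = 7.20 + 8.60*i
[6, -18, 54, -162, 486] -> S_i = 6*-3^i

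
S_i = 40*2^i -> [40, 80, 160, 320, 640]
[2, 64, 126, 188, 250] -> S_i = 2 + 62*i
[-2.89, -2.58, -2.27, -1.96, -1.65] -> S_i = -2.89 + 0.31*i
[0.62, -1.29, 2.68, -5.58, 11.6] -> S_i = 0.62*(-2.08)^i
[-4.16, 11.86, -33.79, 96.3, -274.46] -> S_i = -4.16*(-2.85)^i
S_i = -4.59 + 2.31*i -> [-4.59, -2.28, 0.03, 2.34, 4.65]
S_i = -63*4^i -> [-63, -252, -1008, -4032, -16128]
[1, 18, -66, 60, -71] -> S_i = Random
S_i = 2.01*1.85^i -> [2.01, 3.72, 6.88, 12.73, 23.54]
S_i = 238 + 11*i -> [238, 249, 260, 271, 282]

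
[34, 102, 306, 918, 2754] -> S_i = 34*3^i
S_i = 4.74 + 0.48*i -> [4.74, 5.22, 5.7, 6.18, 6.66]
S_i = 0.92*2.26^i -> [0.92, 2.08, 4.7, 10.62, 24.0]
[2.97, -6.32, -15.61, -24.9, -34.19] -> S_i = 2.97 + -9.29*i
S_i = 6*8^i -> [6, 48, 384, 3072, 24576]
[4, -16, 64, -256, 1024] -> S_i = 4*-4^i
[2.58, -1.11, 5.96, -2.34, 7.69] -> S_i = Random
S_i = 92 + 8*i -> [92, 100, 108, 116, 124]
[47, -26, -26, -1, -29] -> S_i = Random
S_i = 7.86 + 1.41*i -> [7.86, 9.27, 10.68, 12.09, 13.5]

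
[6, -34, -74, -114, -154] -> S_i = 6 + -40*i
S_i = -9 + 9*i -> [-9, 0, 9, 18, 27]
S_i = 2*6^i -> [2, 12, 72, 432, 2592]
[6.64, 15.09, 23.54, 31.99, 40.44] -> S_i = 6.64 + 8.45*i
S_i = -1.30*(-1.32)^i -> [-1.3, 1.72, -2.27, 2.99, -3.95]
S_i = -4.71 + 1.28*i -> [-4.71, -3.43, -2.15, -0.87, 0.41]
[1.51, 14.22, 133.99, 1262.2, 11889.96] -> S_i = 1.51*9.42^i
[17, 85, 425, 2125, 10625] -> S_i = 17*5^i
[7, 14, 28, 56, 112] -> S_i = 7*2^i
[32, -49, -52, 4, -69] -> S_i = Random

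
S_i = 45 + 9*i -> [45, 54, 63, 72, 81]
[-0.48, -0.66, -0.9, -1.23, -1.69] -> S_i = -0.48*1.37^i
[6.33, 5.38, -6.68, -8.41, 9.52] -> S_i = Random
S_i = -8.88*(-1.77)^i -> [-8.88, 15.72, -27.82, 49.24, -87.16]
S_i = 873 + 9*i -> [873, 882, 891, 900, 909]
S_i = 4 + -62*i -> [4, -58, -120, -182, -244]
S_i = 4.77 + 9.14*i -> [4.77, 13.91, 23.05, 32.19, 41.33]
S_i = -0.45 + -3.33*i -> [-0.45, -3.78, -7.11, -10.44, -13.77]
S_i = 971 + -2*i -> [971, 969, 967, 965, 963]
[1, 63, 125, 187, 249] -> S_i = 1 + 62*i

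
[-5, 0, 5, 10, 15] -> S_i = -5 + 5*i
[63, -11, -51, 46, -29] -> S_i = Random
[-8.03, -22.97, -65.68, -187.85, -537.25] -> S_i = -8.03*2.86^i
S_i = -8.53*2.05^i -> [-8.53, -17.49, -35.85, -73.49, -150.65]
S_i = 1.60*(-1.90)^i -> [1.6, -3.04, 5.78, -10.97, 20.85]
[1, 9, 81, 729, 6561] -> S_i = 1*9^i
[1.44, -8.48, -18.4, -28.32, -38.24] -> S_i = 1.44 + -9.92*i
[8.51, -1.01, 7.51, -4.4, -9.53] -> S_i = Random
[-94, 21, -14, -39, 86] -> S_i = Random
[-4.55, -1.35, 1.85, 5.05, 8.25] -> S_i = -4.55 + 3.20*i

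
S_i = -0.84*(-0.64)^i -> [-0.84, 0.54, -0.34, 0.22, -0.14]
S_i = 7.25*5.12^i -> [7.25, 37.12, 190.05, 973.08, 4982.16]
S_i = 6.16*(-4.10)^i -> [6.16, -25.26, 103.55, -424.55, 1740.67]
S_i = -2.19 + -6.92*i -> [-2.19, -9.11, -16.03, -22.95, -29.87]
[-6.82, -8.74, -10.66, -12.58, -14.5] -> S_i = -6.82 + -1.92*i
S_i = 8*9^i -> [8, 72, 648, 5832, 52488]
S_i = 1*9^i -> [1, 9, 81, 729, 6561]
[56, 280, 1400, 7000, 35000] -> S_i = 56*5^i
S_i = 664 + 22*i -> [664, 686, 708, 730, 752]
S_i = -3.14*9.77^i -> [-3.14, -30.68, -299.72, -2928.28, -28609.34]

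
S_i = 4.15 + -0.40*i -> [4.15, 3.75, 3.35, 2.95, 2.55]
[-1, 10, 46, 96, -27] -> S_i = Random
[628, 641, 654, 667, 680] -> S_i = 628 + 13*i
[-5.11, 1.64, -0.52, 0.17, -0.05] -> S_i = -5.11*(-0.32)^i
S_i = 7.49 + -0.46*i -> [7.49, 7.03, 6.57, 6.11, 5.65]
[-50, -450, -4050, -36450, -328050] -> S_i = -50*9^i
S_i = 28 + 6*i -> [28, 34, 40, 46, 52]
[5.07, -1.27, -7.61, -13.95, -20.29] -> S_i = 5.07 + -6.34*i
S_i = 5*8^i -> [5, 40, 320, 2560, 20480]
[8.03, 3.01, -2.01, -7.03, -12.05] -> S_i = 8.03 + -5.02*i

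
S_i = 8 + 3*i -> [8, 11, 14, 17, 20]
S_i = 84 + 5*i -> [84, 89, 94, 99, 104]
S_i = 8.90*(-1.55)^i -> [8.9, -13.8, 21.38, -33.14, 51.37]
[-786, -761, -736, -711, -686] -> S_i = -786 + 25*i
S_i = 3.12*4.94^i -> [3.12, 15.41, 76.14, 376.13, 1858.07]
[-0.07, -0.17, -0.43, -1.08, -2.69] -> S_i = -0.07*2.49^i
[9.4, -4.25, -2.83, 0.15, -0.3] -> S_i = Random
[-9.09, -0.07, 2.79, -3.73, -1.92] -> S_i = Random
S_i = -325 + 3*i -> [-325, -322, -319, -316, -313]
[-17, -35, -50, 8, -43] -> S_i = Random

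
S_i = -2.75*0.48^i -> [-2.75, -1.32, -0.63, -0.3, -0.15]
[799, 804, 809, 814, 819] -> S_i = 799 + 5*i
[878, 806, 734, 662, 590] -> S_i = 878 + -72*i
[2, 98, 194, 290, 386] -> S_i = 2 + 96*i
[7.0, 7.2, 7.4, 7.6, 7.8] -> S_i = 7.00 + 0.20*i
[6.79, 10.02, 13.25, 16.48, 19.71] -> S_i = 6.79 + 3.23*i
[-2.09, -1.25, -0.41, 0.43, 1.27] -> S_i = -2.09 + 0.84*i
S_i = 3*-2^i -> [3, -6, 12, -24, 48]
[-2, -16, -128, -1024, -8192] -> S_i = -2*8^i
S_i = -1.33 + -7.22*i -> [-1.33, -8.55, -15.77, -22.99, -30.21]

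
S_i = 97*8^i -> [97, 776, 6208, 49664, 397312]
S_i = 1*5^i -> [1, 5, 25, 125, 625]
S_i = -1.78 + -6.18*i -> [-1.78, -7.96, -14.14, -20.32, -26.5]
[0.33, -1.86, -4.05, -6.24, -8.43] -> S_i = 0.33 + -2.19*i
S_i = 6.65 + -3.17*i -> [6.65, 3.48, 0.31, -2.86, -6.03]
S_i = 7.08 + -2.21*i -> [7.08, 4.87, 2.66, 0.45, -1.76]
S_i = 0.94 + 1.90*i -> [0.94, 2.84, 4.74, 6.64, 8.54]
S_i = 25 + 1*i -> [25, 26, 27, 28, 29]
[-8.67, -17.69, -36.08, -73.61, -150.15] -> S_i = -8.67*2.04^i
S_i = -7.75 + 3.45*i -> [-7.75, -4.3, -0.85, 2.6, 6.05]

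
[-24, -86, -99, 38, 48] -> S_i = Random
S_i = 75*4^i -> [75, 300, 1200, 4800, 19200]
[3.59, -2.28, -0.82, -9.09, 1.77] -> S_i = Random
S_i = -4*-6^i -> [-4, 24, -144, 864, -5184]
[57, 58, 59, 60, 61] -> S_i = 57 + 1*i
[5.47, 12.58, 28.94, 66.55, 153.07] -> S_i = 5.47*2.30^i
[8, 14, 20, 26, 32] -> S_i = 8 + 6*i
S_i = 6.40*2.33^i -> [6.4, 14.91, 34.74, 80.96, 188.63]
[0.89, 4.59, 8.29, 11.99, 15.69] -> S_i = 0.89 + 3.70*i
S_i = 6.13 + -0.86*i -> [6.13, 5.27, 4.41, 3.55, 2.69]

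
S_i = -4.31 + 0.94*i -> [-4.31, -3.37, -2.43, -1.49, -0.55]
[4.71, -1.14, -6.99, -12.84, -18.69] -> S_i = 4.71 + -5.85*i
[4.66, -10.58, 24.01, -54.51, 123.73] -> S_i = 4.66*(-2.27)^i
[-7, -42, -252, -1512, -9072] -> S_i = -7*6^i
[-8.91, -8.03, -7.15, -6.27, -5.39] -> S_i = -8.91 + 0.88*i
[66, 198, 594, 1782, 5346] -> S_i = 66*3^i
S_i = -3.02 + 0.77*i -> [-3.02, -2.25, -1.48, -0.71, 0.06]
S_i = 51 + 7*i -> [51, 58, 65, 72, 79]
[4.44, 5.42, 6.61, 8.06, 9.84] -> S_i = 4.44*1.22^i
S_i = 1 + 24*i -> [1, 25, 49, 73, 97]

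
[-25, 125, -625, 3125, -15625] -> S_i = -25*-5^i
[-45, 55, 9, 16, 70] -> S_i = Random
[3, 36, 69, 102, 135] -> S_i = 3 + 33*i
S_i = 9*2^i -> [9, 18, 36, 72, 144]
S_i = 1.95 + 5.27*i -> [1.95, 7.22, 12.49, 17.76, 23.03]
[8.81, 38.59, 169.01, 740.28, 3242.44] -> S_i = 8.81*4.38^i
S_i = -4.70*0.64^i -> [-4.7, -3.01, -1.93, -1.23, -0.79]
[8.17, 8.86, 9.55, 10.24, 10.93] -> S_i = 8.17 + 0.69*i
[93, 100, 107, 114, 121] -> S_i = 93 + 7*i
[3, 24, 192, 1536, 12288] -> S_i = 3*8^i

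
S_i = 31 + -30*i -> [31, 1, -29, -59, -89]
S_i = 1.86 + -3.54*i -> [1.86, -1.68, -5.22, -8.76, -12.3]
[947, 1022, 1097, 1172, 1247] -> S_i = 947 + 75*i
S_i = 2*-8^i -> [2, -16, 128, -1024, 8192]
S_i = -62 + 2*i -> [-62, -60, -58, -56, -54]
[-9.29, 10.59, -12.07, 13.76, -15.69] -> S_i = -9.29*(-1.14)^i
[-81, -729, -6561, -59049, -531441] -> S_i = -81*9^i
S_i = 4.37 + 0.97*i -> [4.37, 5.34, 6.31, 7.28, 8.25]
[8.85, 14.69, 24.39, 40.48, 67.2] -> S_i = 8.85*1.66^i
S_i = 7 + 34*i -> [7, 41, 75, 109, 143]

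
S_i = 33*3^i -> [33, 99, 297, 891, 2673]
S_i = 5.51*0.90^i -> [5.51, 4.96, 4.46, 4.02, 3.62]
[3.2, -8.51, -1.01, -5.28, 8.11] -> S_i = Random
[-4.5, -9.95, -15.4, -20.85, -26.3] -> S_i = -4.50 + -5.45*i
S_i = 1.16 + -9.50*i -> [1.16, -8.34, -17.84, -27.34, -36.84]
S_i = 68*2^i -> [68, 136, 272, 544, 1088]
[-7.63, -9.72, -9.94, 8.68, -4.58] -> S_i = Random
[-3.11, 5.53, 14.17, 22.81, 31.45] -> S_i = -3.11 + 8.64*i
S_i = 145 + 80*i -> [145, 225, 305, 385, 465]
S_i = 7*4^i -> [7, 28, 112, 448, 1792]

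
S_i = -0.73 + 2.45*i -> [-0.73, 1.72, 4.17, 6.62, 9.07]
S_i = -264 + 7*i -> [-264, -257, -250, -243, -236]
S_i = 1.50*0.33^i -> [1.5, 0.5, 0.16, 0.05, 0.02]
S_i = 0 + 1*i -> [0, 1, 2, 3, 4]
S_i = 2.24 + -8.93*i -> [2.24, -6.69, -15.62, -24.55, -33.48]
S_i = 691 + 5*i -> [691, 696, 701, 706, 711]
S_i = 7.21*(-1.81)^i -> [7.21, -13.05, 23.62, -42.75, 77.38]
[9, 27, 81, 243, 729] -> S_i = 9*3^i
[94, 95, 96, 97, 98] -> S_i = 94 + 1*i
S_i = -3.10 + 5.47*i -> [-3.1, 2.37, 7.84, 13.31, 18.78]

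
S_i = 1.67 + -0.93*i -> [1.67, 0.74, -0.19, -1.12, -2.05]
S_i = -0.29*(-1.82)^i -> [-0.29, 0.53, -0.96, 1.75, -3.18]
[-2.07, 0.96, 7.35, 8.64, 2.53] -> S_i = Random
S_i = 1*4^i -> [1, 4, 16, 64, 256]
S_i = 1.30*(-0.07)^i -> [1.3, -0.09, 0.01, -0.0, 0.0]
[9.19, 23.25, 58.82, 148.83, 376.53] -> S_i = 9.19*2.53^i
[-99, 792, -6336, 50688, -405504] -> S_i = -99*-8^i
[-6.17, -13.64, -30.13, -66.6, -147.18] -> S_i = -6.17*2.21^i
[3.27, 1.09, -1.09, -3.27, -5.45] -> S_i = 3.27 + -2.18*i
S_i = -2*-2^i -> [-2, 4, -8, 16, -32]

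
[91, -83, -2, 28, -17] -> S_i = Random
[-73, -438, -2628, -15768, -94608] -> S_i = -73*6^i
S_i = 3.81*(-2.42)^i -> [3.81, -9.22, 22.31, -54.0, 130.67]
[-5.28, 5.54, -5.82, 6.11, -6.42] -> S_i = -5.28*(-1.05)^i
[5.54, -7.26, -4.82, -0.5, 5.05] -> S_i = Random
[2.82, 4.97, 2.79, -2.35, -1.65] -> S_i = Random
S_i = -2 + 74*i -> [-2, 72, 146, 220, 294]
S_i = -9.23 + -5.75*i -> [-9.23, -14.98, -20.73, -26.48, -32.23]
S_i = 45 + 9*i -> [45, 54, 63, 72, 81]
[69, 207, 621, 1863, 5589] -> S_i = 69*3^i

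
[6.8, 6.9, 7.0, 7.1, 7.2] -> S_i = 6.80 + 0.10*i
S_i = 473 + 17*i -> [473, 490, 507, 524, 541]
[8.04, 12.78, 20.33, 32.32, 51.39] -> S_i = 8.04*1.59^i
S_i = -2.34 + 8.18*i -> [-2.34, 5.84, 14.02, 22.2, 30.38]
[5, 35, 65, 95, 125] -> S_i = 5 + 30*i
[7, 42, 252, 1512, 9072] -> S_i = 7*6^i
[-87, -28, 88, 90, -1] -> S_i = Random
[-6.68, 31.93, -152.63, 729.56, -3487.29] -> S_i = -6.68*(-4.78)^i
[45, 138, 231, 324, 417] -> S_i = 45 + 93*i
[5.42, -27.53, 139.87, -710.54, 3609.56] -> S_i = 5.42*(-5.08)^i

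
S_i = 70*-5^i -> [70, -350, 1750, -8750, 43750]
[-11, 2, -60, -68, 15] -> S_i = Random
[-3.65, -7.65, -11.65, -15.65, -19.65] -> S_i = -3.65 + -4.00*i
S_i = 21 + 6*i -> [21, 27, 33, 39, 45]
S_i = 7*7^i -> [7, 49, 343, 2401, 16807]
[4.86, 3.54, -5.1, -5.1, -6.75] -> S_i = Random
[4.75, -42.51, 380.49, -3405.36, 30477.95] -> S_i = 4.75*(-8.95)^i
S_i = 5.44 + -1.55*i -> [5.44, 3.89, 2.34, 0.79, -0.76]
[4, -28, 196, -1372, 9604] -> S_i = 4*-7^i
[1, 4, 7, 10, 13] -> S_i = 1 + 3*i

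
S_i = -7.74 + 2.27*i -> [-7.74, -5.47, -3.2, -0.93, 1.34]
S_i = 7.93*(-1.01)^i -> [7.93, -8.01, 8.09, -8.17, 8.25]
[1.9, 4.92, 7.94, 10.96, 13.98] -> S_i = 1.90 + 3.02*i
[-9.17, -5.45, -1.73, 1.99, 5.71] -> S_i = -9.17 + 3.72*i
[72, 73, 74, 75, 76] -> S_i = 72 + 1*i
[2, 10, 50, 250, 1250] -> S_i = 2*5^i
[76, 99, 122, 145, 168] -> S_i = 76 + 23*i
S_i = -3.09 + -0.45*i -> [-3.09, -3.54, -3.99, -4.44, -4.89]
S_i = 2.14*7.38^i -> [2.14, 15.79, 116.55, 860.17, 6348.03]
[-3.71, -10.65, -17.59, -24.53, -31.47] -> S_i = -3.71 + -6.94*i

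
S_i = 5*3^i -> [5, 15, 45, 135, 405]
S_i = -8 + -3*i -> [-8, -11, -14, -17, -20]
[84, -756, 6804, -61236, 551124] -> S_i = 84*-9^i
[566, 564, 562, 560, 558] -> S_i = 566 + -2*i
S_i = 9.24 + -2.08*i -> [9.24, 7.16, 5.08, 3.0, 0.92]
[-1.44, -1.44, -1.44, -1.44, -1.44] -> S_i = -1.44 + 0.00*i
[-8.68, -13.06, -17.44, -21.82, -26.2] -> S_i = -8.68 + -4.38*i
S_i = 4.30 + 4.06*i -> [4.3, 8.36, 12.42, 16.48, 20.54]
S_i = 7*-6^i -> [7, -42, 252, -1512, 9072]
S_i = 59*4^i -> [59, 236, 944, 3776, 15104]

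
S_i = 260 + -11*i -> [260, 249, 238, 227, 216]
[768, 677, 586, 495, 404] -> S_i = 768 + -91*i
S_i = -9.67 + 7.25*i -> [-9.67, -2.42, 4.83, 12.08, 19.33]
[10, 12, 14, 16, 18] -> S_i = 10 + 2*i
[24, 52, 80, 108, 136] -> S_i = 24 + 28*i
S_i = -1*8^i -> [-1, -8, -64, -512, -4096]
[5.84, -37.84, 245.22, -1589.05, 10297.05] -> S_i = 5.84*(-6.48)^i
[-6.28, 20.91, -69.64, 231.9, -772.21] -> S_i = -6.28*(-3.33)^i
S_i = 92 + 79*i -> [92, 171, 250, 329, 408]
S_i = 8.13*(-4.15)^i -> [8.13, -33.74, 140.02, -581.08, 2411.48]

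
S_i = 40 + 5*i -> [40, 45, 50, 55, 60]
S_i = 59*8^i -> [59, 472, 3776, 30208, 241664]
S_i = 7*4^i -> [7, 28, 112, 448, 1792]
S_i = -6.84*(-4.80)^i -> [-6.84, 32.83, -157.59, 756.45, -3630.96]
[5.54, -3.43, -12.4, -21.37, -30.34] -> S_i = 5.54 + -8.97*i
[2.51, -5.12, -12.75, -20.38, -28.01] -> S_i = 2.51 + -7.63*i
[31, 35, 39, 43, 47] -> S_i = 31 + 4*i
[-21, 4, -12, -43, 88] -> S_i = Random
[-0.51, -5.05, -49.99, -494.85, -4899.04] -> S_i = -0.51*9.90^i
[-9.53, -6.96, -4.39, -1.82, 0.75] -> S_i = -9.53 + 2.57*i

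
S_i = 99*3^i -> [99, 297, 891, 2673, 8019]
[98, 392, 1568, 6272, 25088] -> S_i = 98*4^i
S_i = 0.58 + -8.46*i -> [0.58, -7.88, -16.34, -24.8, -33.26]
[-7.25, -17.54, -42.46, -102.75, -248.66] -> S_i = -7.25*2.42^i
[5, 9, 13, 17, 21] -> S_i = 5 + 4*i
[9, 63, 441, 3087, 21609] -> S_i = 9*7^i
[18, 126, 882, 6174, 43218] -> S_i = 18*7^i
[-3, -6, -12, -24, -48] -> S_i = -3*2^i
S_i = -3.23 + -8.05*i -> [-3.23, -11.28, -19.33, -27.38, -35.43]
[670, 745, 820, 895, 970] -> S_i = 670 + 75*i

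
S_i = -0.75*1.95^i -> [-0.75, -1.46, -2.85, -5.56, -10.84]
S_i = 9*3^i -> [9, 27, 81, 243, 729]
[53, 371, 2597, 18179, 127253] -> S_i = 53*7^i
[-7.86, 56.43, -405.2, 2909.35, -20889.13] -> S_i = -7.86*(-7.18)^i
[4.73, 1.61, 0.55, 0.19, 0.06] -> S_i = 4.73*0.34^i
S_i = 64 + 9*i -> [64, 73, 82, 91, 100]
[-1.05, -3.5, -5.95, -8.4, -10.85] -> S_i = -1.05 + -2.45*i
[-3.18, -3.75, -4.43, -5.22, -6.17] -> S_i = -3.18*1.18^i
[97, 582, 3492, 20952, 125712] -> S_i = 97*6^i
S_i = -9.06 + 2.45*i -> [-9.06, -6.61, -4.16, -1.71, 0.74]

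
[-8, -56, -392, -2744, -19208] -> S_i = -8*7^i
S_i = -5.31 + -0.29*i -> [-5.31, -5.6, -5.89, -6.18, -6.47]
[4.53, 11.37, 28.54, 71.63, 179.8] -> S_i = 4.53*2.51^i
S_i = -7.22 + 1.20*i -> [-7.22, -6.02, -4.82, -3.62, -2.42]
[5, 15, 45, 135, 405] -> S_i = 5*3^i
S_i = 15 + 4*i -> [15, 19, 23, 27, 31]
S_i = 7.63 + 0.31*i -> [7.63, 7.94, 8.25, 8.56, 8.87]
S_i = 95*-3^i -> [95, -285, 855, -2565, 7695]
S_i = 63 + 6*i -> [63, 69, 75, 81, 87]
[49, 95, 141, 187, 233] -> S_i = 49 + 46*i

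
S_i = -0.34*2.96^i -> [-0.34, -1.01, -2.98, -8.82, -26.1]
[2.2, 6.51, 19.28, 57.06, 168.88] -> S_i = 2.20*2.96^i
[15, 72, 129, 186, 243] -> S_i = 15 + 57*i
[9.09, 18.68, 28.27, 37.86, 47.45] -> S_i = 9.09 + 9.59*i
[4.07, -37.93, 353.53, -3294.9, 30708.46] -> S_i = 4.07*(-9.32)^i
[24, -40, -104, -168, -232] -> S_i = 24 + -64*i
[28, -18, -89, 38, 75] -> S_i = Random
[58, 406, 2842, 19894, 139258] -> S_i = 58*7^i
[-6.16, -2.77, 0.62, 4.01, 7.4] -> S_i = -6.16 + 3.39*i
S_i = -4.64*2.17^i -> [-4.64, -10.07, -21.85, -47.41, -102.89]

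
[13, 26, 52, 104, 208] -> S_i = 13*2^i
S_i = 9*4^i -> [9, 36, 144, 576, 2304]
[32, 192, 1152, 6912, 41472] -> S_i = 32*6^i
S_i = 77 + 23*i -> [77, 100, 123, 146, 169]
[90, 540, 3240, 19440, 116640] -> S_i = 90*6^i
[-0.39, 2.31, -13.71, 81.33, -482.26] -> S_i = -0.39*(-5.93)^i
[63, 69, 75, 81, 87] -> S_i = 63 + 6*i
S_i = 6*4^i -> [6, 24, 96, 384, 1536]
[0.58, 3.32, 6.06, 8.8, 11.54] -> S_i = 0.58 + 2.74*i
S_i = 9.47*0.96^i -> [9.47, 9.09, 8.73, 8.38, 8.04]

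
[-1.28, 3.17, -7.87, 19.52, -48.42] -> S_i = -1.28*(-2.48)^i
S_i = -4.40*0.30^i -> [-4.4, -1.32, -0.4, -0.12, -0.04]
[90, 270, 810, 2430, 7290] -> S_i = 90*3^i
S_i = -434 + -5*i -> [-434, -439, -444, -449, -454]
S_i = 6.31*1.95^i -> [6.31, 12.3, 23.99, 46.79, 91.24]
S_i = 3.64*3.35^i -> [3.64, 12.19, 40.85, 136.85, 458.44]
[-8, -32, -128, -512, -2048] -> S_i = -8*4^i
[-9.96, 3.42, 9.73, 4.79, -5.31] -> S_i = Random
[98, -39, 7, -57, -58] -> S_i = Random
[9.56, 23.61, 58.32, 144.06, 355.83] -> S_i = 9.56*2.47^i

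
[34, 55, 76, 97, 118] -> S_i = 34 + 21*i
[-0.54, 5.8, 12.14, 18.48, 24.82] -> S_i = -0.54 + 6.34*i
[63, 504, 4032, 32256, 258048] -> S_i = 63*8^i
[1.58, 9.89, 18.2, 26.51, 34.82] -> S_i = 1.58 + 8.31*i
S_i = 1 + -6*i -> [1, -5, -11, -17, -23]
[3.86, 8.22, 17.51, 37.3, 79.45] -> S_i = 3.86*2.13^i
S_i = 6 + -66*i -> [6, -60, -126, -192, -258]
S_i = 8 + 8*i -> [8, 16, 24, 32, 40]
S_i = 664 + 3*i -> [664, 667, 670, 673, 676]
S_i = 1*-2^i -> [1, -2, 4, -8, 16]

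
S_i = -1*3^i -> [-1, -3, -9, -27, -81]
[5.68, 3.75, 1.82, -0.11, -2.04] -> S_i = 5.68 + -1.93*i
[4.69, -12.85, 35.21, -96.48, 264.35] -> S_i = 4.69*(-2.74)^i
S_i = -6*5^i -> [-6, -30, -150, -750, -3750]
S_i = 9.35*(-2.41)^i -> [9.35, -22.53, 54.31, -130.88, 315.41]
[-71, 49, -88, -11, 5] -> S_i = Random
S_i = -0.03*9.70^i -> [-0.03, -0.29, -2.82, -27.38, -265.59]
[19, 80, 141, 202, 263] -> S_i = 19 + 61*i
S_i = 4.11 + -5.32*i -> [4.11, -1.21, -6.53, -11.85, -17.17]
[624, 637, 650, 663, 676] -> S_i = 624 + 13*i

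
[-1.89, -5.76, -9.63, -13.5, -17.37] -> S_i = -1.89 + -3.87*i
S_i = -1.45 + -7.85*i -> [-1.45, -9.3, -17.15, -25.0, -32.85]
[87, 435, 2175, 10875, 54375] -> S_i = 87*5^i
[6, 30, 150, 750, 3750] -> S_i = 6*5^i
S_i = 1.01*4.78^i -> [1.01, 4.83, 23.08, 110.31, 527.27]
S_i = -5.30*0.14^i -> [-5.3, -0.74, -0.1, -0.01, -0.0]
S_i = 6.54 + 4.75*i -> [6.54, 11.29, 16.04, 20.79, 25.54]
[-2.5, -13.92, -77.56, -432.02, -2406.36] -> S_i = -2.50*5.57^i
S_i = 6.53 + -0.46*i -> [6.53, 6.07, 5.61, 5.15, 4.69]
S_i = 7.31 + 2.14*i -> [7.31, 9.45, 11.59, 13.73, 15.87]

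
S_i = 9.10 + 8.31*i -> [9.1, 17.41, 25.72, 34.03, 42.34]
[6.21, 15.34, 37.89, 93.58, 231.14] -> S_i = 6.21*2.47^i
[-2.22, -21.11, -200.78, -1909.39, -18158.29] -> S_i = -2.22*9.51^i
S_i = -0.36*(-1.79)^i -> [-0.36, 0.64, -1.15, 2.06, -3.7]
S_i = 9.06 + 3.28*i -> [9.06, 12.34, 15.62, 18.9, 22.18]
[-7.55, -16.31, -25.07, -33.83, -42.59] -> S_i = -7.55 + -8.76*i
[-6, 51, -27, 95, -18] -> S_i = Random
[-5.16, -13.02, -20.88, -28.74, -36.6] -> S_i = -5.16 + -7.86*i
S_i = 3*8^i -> [3, 24, 192, 1536, 12288]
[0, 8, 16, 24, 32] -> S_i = 0 + 8*i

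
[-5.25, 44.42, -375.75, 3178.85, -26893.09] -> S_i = -5.25*(-8.46)^i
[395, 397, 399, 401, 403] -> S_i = 395 + 2*i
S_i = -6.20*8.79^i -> [-6.2, -54.5, -479.04, -4210.74, -37012.4]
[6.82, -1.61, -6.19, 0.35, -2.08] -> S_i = Random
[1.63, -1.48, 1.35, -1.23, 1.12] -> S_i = 1.63*(-0.91)^i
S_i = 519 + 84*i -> [519, 603, 687, 771, 855]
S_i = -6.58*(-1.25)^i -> [-6.58, 8.22, -10.28, 12.85, -16.06]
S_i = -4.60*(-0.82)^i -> [-4.6, 3.77, -3.09, 2.54, -2.08]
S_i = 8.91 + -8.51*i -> [8.91, 0.4, -8.11, -16.62, -25.13]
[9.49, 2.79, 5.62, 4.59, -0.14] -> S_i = Random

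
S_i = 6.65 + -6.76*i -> [6.65, -0.11, -6.87, -13.63, -20.39]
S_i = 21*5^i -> [21, 105, 525, 2625, 13125]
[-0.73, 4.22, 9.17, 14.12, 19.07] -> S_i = -0.73 + 4.95*i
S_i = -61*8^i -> [-61, -488, -3904, -31232, -249856]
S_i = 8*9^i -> [8, 72, 648, 5832, 52488]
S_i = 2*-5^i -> [2, -10, 50, -250, 1250]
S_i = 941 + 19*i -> [941, 960, 979, 998, 1017]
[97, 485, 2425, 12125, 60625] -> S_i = 97*5^i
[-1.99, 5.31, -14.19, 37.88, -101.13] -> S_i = -1.99*(-2.67)^i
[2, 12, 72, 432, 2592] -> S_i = 2*6^i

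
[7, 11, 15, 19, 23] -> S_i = 7 + 4*i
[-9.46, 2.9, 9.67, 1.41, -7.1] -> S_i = Random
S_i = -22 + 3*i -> [-22, -19, -16, -13, -10]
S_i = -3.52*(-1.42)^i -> [-3.52, 5.0, -7.1, 10.08, -14.31]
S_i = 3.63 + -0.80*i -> [3.63, 2.83, 2.03, 1.23, 0.43]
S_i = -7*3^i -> [-7, -21, -63, -189, -567]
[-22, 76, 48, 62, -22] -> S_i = Random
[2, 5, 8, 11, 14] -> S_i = 2 + 3*i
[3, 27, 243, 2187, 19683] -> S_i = 3*9^i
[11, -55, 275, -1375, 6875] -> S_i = 11*-5^i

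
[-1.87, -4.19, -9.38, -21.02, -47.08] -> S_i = -1.87*2.24^i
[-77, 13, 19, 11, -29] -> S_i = Random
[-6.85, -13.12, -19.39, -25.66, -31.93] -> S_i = -6.85 + -6.27*i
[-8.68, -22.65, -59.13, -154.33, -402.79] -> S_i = -8.68*2.61^i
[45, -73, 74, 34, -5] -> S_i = Random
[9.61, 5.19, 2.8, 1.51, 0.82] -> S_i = 9.61*0.54^i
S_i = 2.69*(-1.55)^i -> [2.69, -4.17, 6.46, -10.02, 15.53]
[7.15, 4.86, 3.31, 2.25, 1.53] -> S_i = 7.15*0.68^i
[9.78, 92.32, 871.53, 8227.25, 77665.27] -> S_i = 9.78*9.44^i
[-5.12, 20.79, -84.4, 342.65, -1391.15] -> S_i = -5.12*(-4.06)^i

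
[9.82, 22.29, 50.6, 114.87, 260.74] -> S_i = 9.82*2.27^i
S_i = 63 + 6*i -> [63, 69, 75, 81, 87]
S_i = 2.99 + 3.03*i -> [2.99, 6.02, 9.05, 12.08, 15.11]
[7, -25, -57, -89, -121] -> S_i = 7 + -32*i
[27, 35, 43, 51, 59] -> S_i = 27 + 8*i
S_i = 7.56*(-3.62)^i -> [7.56, -27.37, 99.07, -358.63, 1298.24]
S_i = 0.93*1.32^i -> [0.93, 1.23, 1.62, 2.14, 2.82]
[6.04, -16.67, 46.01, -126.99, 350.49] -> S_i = 6.04*(-2.76)^i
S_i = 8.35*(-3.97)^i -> [8.35, -33.15, 131.6, -522.47, 2074.19]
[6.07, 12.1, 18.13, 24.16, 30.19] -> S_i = 6.07 + 6.03*i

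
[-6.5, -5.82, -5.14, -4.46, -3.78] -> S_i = -6.50 + 0.68*i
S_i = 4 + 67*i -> [4, 71, 138, 205, 272]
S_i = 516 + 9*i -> [516, 525, 534, 543, 552]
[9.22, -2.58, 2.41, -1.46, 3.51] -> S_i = Random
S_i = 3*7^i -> [3, 21, 147, 1029, 7203]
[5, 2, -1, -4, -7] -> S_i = 5 + -3*i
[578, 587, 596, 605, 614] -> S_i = 578 + 9*i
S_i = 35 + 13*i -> [35, 48, 61, 74, 87]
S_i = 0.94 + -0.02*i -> [0.94, 0.92, 0.9, 0.88, 0.86]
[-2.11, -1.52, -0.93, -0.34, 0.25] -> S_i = -2.11 + 0.59*i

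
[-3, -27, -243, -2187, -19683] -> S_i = -3*9^i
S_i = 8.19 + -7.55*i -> [8.19, 0.64, -6.91, -14.46, -22.01]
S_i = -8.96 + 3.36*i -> [-8.96, -5.6, -2.24, 1.12, 4.48]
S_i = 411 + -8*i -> [411, 403, 395, 387, 379]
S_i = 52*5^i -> [52, 260, 1300, 6500, 32500]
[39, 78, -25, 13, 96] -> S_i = Random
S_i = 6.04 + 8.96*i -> [6.04, 15.0, 23.96, 32.92, 41.88]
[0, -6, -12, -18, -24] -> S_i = 0 + -6*i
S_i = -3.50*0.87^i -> [-3.5, -3.04, -2.65, -2.3, -2.01]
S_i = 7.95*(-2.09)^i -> [7.95, -16.62, 34.73, -72.58, 151.69]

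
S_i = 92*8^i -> [92, 736, 5888, 47104, 376832]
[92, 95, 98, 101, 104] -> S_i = 92 + 3*i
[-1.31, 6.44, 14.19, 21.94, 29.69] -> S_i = -1.31 + 7.75*i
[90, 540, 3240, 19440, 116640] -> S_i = 90*6^i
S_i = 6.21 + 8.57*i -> [6.21, 14.78, 23.35, 31.92, 40.49]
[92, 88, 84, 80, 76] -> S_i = 92 + -4*i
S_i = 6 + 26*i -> [6, 32, 58, 84, 110]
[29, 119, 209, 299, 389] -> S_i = 29 + 90*i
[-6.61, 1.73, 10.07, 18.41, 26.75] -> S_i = -6.61 + 8.34*i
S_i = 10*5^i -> [10, 50, 250, 1250, 6250]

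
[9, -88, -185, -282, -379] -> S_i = 9 + -97*i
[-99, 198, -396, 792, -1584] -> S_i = -99*-2^i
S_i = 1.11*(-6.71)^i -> [1.11, -7.45, 49.98, -335.34, 2250.16]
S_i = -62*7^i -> [-62, -434, -3038, -21266, -148862]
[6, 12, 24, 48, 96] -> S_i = 6*2^i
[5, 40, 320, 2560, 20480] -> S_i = 5*8^i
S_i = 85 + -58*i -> [85, 27, -31, -89, -147]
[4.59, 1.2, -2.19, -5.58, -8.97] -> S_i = 4.59 + -3.39*i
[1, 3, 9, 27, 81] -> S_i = 1*3^i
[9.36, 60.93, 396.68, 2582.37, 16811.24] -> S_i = 9.36*6.51^i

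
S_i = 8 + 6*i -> [8, 14, 20, 26, 32]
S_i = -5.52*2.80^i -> [-5.52, -15.46, -43.28, -121.18, -339.29]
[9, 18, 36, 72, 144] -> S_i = 9*2^i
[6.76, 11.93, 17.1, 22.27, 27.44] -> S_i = 6.76 + 5.17*i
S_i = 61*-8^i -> [61, -488, 3904, -31232, 249856]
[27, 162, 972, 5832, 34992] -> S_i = 27*6^i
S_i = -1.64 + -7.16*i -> [-1.64, -8.8, -15.96, -23.12, -30.28]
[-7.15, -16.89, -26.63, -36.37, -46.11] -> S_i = -7.15 + -9.74*i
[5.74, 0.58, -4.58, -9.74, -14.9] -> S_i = 5.74 + -5.16*i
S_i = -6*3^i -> [-6, -18, -54, -162, -486]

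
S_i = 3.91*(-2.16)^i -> [3.91, -8.45, 18.24, -39.4, 85.11]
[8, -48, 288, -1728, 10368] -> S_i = 8*-6^i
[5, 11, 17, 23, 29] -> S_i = 5 + 6*i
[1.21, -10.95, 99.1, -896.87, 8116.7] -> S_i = 1.21*(-9.05)^i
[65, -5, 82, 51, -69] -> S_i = Random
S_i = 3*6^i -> [3, 18, 108, 648, 3888]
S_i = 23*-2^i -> [23, -46, 92, -184, 368]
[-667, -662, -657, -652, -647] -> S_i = -667 + 5*i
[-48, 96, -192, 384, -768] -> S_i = -48*-2^i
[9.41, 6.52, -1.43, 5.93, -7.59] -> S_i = Random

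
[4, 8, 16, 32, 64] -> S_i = 4*2^i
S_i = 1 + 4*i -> [1, 5, 9, 13, 17]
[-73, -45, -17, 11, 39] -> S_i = -73 + 28*i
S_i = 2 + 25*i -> [2, 27, 52, 77, 102]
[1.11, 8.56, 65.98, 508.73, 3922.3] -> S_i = 1.11*7.71^i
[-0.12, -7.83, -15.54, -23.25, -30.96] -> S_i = -0.12 + -7.71*i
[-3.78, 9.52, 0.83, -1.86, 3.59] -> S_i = Random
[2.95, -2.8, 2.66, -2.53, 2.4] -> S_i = 2.95*(-0.95)^i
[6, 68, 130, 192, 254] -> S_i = 6 + 62*i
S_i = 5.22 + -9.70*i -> [5.22, -4.48, -14.18, -23.88, -33.58]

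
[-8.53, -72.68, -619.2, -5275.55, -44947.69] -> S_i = -8.53*8.52^i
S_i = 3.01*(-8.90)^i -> [3.01, -26.79, 238.42, -2121.96, 18885.41]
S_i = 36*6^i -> [36, 216, 1296, 7776, 46656]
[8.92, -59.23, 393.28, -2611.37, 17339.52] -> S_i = 8.92*(-6.64)^i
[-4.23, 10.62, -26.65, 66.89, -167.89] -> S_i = -4.23*(-2.51)^i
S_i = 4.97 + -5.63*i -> [4.97, -0.66, -6.29, -11.92, -17.55]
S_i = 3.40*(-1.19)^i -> [3.4, -4.05, 4.81, -5.73, 6.82]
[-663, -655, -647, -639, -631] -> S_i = -663 + 8*i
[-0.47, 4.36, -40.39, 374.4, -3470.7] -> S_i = -0.47*(-9.27)^i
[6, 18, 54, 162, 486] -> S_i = 6*3^i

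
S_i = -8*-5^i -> [-8, 40, -200, 1000, -5000]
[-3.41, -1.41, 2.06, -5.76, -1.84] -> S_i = Random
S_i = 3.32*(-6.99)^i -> [3.32, -23.21, 162.22, -1133.89, 7925.87]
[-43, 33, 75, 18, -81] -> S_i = Random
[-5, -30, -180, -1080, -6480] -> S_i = -5*6^i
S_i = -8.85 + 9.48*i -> [-8.85, 0.63, 10.11, 19.59, 29.07]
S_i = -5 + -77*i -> [-5, -82, -159, -236, -313]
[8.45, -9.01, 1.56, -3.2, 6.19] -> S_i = Random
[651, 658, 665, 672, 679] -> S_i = 651 + 7*i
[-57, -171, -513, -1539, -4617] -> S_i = -57*3^i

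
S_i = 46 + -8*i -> [46, 38, 30, 22, 14]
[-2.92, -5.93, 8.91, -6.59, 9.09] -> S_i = Random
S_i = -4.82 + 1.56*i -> [-4.82, -3.26, -1.7, -0.14, 1.42]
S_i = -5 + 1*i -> [-5, -4, -3, -2, -1]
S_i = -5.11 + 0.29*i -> [-5.11, -4.82, -4.53, -4.24, -3.95]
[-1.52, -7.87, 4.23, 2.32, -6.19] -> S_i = Random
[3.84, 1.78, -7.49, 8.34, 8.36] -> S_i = Random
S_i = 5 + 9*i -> [5, 14, 23, 32, 41]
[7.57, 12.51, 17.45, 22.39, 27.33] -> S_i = 7.57 + 4.94*i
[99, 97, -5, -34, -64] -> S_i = Random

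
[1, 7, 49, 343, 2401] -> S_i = 1*7^i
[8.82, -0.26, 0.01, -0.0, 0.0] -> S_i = 8.82*(-0.03)^i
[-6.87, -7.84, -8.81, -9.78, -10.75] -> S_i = -6.87 + -0.97*i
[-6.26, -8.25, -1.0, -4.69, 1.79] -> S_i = Random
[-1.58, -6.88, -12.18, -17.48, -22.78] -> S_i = -1.58 + -5.30*i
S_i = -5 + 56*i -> [-5, 51, 107, 163, 219]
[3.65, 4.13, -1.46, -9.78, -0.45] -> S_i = Random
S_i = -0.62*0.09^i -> [-0.62, -0.06, -0.01, -0.0, -0.0]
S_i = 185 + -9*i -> [185, 176, 167, 158, 149]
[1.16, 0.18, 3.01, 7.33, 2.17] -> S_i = Random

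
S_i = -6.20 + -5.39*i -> [-6.2, -11.59, -16.98, -22.37, -27.76]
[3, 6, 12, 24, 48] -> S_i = 3*2^i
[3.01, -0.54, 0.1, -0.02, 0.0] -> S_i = 3.01*(-0.18)^i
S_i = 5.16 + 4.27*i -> [5.16, 9.43, 13.7, 17.97, 22.24]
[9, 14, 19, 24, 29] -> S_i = 9 + 5*i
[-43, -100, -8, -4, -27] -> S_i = Random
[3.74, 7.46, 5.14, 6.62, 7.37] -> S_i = Random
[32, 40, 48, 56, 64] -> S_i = 32 + 8*i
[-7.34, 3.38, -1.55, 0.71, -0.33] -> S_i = -7.34*(-0.46)^i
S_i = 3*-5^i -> [3, -15, 75, -375, 1875]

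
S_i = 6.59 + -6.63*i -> [6.59, -0.04, -6.67, -13.3, -19.93]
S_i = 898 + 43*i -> [898, 941, 984, 1027, 1070]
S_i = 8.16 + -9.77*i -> [8.16, -1.61, -11.38, -21.15, -30.92]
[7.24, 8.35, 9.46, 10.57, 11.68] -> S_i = 7.24 + 1.11*i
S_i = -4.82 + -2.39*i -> [-4.82, -7.21, -9.6, -11.99, -14.38]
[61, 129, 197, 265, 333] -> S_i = 61 + 68*i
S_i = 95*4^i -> [95, 380, 1520, 6080, 24320]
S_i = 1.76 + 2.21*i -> [1.76, 3.97, 6.18, 8.39, 10.6]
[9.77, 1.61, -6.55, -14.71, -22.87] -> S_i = 9.77 + -8.16*i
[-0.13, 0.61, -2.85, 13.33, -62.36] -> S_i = -0.13*(-4.68)^i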